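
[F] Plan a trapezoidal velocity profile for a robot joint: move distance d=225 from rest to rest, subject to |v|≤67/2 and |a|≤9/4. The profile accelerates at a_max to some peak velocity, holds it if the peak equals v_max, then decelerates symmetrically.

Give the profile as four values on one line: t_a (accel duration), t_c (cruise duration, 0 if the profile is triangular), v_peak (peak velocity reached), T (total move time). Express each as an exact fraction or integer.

(v_max)²/a_max = (67/2)²/(9/4) = 4489/9
225 < 4489/9 ⇒ no cruise
v_peak = √(225·9/4) = √(2025/4) = 45/2
t_a = (45/2)/(9/4) = 10; t_c = 0
T = 2·10 = 20

t_a=10 t_c=0 v_peak=45/2 T=20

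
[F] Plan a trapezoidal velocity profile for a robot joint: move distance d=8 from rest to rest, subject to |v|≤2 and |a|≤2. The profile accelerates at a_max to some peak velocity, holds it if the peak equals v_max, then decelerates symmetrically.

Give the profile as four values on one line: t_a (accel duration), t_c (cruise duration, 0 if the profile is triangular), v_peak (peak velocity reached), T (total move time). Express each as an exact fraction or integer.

(v_max)²/a_max = 2²/2 = 2
8 ≥ 2 so v_max reached
t_a = 2/2 = 1; v_peak = 2
d_cruise = 8 − 2 = 6; t_c = 6/2 = 3
T = 2·1 + 3 = 5

t_a=1 t_c=3 v_peak=2 T=5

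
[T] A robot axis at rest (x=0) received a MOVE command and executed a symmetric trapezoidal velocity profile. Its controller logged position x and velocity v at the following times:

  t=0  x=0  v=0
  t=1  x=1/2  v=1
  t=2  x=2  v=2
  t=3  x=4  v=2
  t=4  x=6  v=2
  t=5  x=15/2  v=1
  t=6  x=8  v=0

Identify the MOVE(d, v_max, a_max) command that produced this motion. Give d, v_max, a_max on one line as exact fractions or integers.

d=8 v_max=2 a_max=1

final state: t=6, x=8, v=0 → d = 8
a_max = (1−0)/(1−0) = 1
max v = 2 over t∈[2,4] → v_max = 2
check: 2·(2+2) = 8 ✓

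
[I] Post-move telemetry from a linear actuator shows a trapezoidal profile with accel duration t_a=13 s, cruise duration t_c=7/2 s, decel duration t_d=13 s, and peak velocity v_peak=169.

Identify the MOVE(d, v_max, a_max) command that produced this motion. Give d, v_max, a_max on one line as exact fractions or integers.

d=5577/2 v_max=169 a_max=13

a_max = 169/13 = 13
d_a = ½·169·13 = 2197/2; d_c = 169·7/2 = 1183/2
d = 2·2197/2 + 1183/2 = 5577/2
t_c = 7/2 > 0 so v_max = 169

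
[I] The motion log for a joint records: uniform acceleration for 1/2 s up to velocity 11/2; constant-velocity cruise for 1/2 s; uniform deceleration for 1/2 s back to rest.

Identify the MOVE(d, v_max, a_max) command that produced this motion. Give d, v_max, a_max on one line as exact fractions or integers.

d=11/2 v_max=11/2 a_max=11

a_max = (11/2)/(1/2) = 11
d_a = ½·11/2·1/2 = 11/8; d_c = 11/2·1/2 = 11/4
d = 2·11/8 + 11/4 = 11/2
t_c = 1/2 > 0 ⇒ limit active, v_max = 11/2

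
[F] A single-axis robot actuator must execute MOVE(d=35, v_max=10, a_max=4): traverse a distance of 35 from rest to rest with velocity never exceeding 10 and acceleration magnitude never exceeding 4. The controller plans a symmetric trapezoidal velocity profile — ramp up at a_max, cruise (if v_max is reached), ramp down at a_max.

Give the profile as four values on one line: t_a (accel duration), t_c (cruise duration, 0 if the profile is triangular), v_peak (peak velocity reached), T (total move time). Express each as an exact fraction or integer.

t_a=5/2 t_c=1 v_peak=10 T=6

v_max²/a_max = 10²/4 = 25
35 ≥ 25 ⇒ cruise phase
t_a = 10/4 = 5/2; v_peak = 10
d_cruise = 35 − 25 = 10; t_c = 10/10 = 1
T = 2·5/2 + 1 = 6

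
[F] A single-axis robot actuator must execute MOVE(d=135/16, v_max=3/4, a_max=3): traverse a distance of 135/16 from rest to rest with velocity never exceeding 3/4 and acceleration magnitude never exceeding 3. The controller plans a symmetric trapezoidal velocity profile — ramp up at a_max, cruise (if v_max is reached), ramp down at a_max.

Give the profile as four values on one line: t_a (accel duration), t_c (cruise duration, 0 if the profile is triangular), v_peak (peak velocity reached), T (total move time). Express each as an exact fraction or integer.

(v_max)²/a_max = (3/4)²/3 = 3/16
135/16 ≥ 3/16 → trapezoidal
t_a = (3/4)/3 = 1/4; v_peak = 3/4
d_cruise = 135/16 − 3/16 = 33/4; t_c = (33/4)/(3/4) = 11
T = 2·1/4 + 11 = 23/2

t_a=1/4 t_c=11 v_peak=3/4 T=23/2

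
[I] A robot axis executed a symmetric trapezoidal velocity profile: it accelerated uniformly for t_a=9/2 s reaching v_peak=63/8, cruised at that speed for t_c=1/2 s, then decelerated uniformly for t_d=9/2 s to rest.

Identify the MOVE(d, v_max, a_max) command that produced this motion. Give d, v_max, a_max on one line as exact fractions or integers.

d=315/8 v_max=63/8 a_max=7/4

a_max = (63/8)/(9/2) = 7/4
d_a = ½·63/8·9/2 = 567/32; d_c = 63/8·1/2 = 63/16
d = 2·567/32 + 63/16 = 315/8
t_c = 1/2 > 0 so v_max = 63/8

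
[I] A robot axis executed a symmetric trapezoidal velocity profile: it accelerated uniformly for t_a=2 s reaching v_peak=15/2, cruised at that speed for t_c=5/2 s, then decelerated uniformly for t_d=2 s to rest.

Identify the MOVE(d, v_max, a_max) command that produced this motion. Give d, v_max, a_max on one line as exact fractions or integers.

d=135/4 v_max=15/2 a_max=15/4

a_max = (15/2)/2 = 15/4
d_a = ½·15/2·2 = 15/2; d_c = 15/2·5/2 = 75/4
d = 2·15/2 + 75/4 = 135/4
t_c = 5/2 > 0 ⇒ limit active, v_max = 15/2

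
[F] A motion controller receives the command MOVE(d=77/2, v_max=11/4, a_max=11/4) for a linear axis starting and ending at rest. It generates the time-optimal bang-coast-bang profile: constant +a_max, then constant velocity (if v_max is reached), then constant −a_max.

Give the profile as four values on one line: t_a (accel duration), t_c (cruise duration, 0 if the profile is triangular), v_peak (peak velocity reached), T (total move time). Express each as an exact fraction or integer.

(v_max)²/a_max = (11/4)²/(11/4) = 11/4
77/2 ≥ 11/4 ⇒ cruise phase
t_a = (11/4)/(11/4) = 1; v_peak = 11/4
d_cruise = 77/2 − 11/4 = 143/4; t_c = (143/4)/(11/4) = 13
T = 2·1 + 13 = 15

t_a=1 t_c=13 v_peak=11/4 T=15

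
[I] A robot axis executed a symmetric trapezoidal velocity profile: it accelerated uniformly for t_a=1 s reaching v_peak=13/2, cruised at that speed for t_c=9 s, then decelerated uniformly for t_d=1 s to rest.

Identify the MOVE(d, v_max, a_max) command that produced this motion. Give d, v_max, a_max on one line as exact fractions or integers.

d=65 v_max=13/2 a_max=13/2

a_max = (13/2)/1 = 13/2
d_a = ½·13/2·1 = 13/4; d_c = 13/2·9 = 117/2
d = 2·13/4 + 117/2 = 65
t_c = 9 > 0 ⇒ limit active, v_max = 13/2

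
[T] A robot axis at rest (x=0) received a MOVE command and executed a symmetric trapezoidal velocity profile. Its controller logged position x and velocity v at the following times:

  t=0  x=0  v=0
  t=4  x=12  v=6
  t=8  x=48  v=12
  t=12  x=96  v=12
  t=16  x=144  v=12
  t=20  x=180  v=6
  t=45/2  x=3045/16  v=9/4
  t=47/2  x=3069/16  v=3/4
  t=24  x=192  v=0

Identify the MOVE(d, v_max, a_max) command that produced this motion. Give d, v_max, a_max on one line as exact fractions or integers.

d=192 v_max=12 a_max=3/2

final state: t=24, x=192, v=0 → d = 192
a_max = (6−0)/(4−0) = 3/2
max v = 12 over t∈[8,16] → v_max = 12
check: 12·(8+8) = 192 ✓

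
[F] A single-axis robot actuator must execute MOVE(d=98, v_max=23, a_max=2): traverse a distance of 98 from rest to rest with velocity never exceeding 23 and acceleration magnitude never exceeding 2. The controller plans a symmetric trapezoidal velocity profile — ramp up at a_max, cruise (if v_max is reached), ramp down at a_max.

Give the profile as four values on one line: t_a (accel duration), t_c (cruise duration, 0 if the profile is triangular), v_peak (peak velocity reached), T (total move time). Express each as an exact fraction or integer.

v_max²/a_max = 23²/2 = 529/2
98 < 529/2 so t_c = 0
v_peak = √(98·2) = √196 = 14
t_a = 14/2 = 7; t_c = 0
T = 2·7 = 14

t_a=7 t_c=0 v_peak=14 T=14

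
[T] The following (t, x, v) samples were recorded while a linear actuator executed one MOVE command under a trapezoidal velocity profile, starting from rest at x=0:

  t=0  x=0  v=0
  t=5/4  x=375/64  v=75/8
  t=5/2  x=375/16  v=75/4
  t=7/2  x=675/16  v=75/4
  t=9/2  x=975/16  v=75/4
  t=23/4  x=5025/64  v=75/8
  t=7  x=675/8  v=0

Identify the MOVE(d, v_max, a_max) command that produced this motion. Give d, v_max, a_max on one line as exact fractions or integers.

d=675/8 v_max=75/4 a_max=15/2

final state: t=7, x=675/8, v=0 → d = 675/8
a_max = (75/8−0)/(5/4−0) = 15/2
max v = 75/4 over t∈[5/2,9/2] → v_max = 75/4
check: 75/4·(5/2+2) = 675/8 ✓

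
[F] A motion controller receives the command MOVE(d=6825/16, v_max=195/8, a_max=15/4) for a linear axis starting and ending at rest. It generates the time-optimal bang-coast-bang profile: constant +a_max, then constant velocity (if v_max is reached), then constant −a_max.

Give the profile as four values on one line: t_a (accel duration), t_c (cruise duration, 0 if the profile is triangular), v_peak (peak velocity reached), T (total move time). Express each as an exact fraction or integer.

(v_max)²/a_max = (195/8)²/(15/4) = 2535/16
6825/16 ≥ 2535/16 ⇒ cruise phase
t_a = (195/8)/(15/4) = 13/2; v_peak = 195/8
d_cruise = 6825/16 − 2535/16 = 2145/8; t_c = (2145/8)/(195/8) = 11
T = 2·13/2 + 11 = 24

t_a=13/2 t_c=11 v_peak=195/8 T=24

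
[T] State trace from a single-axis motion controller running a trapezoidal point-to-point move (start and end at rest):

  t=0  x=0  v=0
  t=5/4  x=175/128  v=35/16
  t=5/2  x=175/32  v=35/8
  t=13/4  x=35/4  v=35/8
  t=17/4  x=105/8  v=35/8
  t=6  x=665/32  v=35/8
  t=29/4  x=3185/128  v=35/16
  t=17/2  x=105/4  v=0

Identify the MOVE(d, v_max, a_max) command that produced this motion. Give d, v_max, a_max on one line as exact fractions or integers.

d=105/4 v_max=35/8 a_max=7/4

final state: t=17/2, x=105/4, v=0 → d = 105/4
a_max = (35/16−0)/(5/4−0) = 7/4
max v = 35/8 over t∈[5/2,6] → v_max = 35/8
check: 35/8·(5/2+7/2) = 105/4 ✓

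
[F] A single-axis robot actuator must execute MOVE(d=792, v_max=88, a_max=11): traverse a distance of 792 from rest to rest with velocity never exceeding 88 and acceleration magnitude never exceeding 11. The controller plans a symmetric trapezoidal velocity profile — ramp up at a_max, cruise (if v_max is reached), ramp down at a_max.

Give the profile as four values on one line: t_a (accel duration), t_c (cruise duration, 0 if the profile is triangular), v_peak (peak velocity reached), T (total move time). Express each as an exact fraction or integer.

t_a=8 t_c=1 v_peak=88 T=17

(v_max)²/a_max = 88²/11 = 704
792 ≥ 704 → trapezoidal
t_a = 88/11 = 8; v_peak = 88
d_cruise = 792 − 704 = 88; t_c = 88/88 = 1
T = 2·8 + 1 = 17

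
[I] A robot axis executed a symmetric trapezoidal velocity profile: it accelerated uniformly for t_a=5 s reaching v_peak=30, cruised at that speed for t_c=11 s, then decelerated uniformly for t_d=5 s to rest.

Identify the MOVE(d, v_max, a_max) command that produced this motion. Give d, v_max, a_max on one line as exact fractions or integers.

d=480 v_max=30 a_max=6

a_max = 30/5 = 6
d_a = ½·30·5 = 75; d_c = 30·11 = 330
d = 2·75 + 330 = 480
t_c = 11 > 0 ⇒ limit active, v_max = 30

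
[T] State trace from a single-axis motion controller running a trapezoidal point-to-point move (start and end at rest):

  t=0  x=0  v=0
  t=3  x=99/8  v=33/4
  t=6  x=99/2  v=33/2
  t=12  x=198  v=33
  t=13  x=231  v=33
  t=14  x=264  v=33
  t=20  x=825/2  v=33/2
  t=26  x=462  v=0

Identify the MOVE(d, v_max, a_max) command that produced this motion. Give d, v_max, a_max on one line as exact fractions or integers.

final state: t=26, x=462, v=0 → d = 462
a_max = (33/4−0)/(3−0) = 11/4
max v = 33 over t∈[12,14] → v_max = 33
check: 33·(12+2) = 462 ✓

d=462 v_max=33 a_max=11/4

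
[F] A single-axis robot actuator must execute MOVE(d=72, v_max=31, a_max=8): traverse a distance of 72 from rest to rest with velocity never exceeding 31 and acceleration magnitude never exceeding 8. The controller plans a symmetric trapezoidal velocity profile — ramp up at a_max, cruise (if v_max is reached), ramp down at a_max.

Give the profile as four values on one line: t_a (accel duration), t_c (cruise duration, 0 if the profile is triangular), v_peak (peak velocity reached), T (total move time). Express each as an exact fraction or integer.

t_a=3 t_c=0 v_peak=24 T=6

v_max²/a_max = 31²/8 = 961/8
72 < 961/8 ⇒ no cruise
v_peak = √(72·8) = √576 = 24
t_a = 24/8 = 3; t_c = 0
T = 2·3 = 6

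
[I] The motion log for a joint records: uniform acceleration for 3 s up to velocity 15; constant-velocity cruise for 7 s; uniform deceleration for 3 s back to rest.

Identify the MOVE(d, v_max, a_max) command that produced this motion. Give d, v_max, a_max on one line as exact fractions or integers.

d=150 v_max=15 a_max=5

a_max = 15/3 = 5
d_a = ½·15·3 = 45/2; d_c = 15·7 = 105
d = 2·45/2 + 105 = 150
t_c = 7 > 0 so v_max = 15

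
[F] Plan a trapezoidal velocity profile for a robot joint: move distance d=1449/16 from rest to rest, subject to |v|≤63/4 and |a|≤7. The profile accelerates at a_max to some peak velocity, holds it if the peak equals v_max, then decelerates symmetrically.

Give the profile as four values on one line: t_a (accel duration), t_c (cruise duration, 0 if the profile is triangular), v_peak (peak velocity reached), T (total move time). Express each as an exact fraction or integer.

t_a=9/4 t_c=7/2 v_peak=63/4 T=8

v_max²/a_max = (63/4)²/7 = 567/16
1449/16 ≥ 567/16 ⇒ cruise phase
t_a = (63/4)/7 = 9/4; v_peak = 63/4
d_cruise = 1449/16 − 567/16 = 441/8; t_c = (441/8)/(63/4) = 7/2
T = 2·9/4 + 7/2 = 8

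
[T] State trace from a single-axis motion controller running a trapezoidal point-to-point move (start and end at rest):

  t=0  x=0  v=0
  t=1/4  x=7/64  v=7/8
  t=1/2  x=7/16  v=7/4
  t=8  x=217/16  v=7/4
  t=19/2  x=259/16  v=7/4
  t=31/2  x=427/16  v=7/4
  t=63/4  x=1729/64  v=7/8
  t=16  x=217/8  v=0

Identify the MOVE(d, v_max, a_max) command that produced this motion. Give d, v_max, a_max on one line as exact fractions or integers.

d=217/8 v_max=7/4 a_max=7/2

final state: t=16, x=217/8, v=0 → d = 217/8
a_max = (7/8−0)/(1/4−0) = 7/2
max v = 7/4 over t∈[1/2,31/2] → v_max = 7/4
check: 7/4·(1/2+15) = 217/8 ✓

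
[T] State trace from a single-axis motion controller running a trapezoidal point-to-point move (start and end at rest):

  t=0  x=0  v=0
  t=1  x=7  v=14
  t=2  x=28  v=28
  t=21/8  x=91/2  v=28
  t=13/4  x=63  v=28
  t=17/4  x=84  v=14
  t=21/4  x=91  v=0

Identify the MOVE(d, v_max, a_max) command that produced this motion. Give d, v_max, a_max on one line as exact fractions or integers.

d=91 v_max=28 a_max=14

final state: t=21/4, x=91, v=0 → d = 91
a_max = (14−0)/(1−0) = 14
max v = 28 over t∈[2,13/4] → v_max = 28
check: 28·(2+5/4) = 91 ✓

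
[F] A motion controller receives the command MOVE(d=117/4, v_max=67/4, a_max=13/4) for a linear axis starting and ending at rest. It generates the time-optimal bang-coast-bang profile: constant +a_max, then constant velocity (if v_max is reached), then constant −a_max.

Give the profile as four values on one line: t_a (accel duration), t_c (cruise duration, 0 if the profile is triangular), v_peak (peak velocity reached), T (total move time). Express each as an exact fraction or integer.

v_max²/a_max = (67/4)²/(13/4) = 4489/52
117/4 < 4489/52 → triangular
v_peak = √(117/4·13/4) = √(1521/16) = 39/4
t_a = (39/4)/(13/4) = 3; t_c = 0
T = 2·3 = 6

t_a=3 t_c=0 v_peak=39/4 T=6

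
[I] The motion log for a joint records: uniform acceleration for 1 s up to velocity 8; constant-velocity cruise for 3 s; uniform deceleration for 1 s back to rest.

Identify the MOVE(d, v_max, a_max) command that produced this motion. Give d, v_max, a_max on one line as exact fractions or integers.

d=32 v_max=8 a_max=8

a_max = 8/1 = 8
d_a = ½·8·1 = 4; d_c = 8·3 = 24
d = 2·4 + 24 = 32
t_c = 3 > 0 ⇒ limit active, v_max = 8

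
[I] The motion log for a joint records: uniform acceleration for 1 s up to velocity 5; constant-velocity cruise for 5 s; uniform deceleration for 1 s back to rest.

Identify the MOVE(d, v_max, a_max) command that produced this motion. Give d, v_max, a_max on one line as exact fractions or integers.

d=30 v_max=5 a_max=5

a_max = 5/1 = 5
d_a = ½·5·1 = 5/2; d_c = 5·5 = 25
d = 2·5/2 + 25 = 30
t_c = 5 > 0 so v_max = 5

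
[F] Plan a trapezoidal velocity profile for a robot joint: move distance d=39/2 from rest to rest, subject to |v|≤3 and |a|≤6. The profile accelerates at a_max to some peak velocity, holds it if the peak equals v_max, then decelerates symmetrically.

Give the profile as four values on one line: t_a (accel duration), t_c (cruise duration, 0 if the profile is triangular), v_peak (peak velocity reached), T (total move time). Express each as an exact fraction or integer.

t_a=1/2 t_c=6 v_peak=3 T=7

(v_max)²/a_max = 3²/6 = 3/2
39/2 ≥ 3/2 so v_max reached
t_a = 3/6 = 1/2; v_peak = 3
d_cruise = 39/2 − 3/2 = 18; t_c = 18/3 = 6
T = 2·1/2 + 6 = 7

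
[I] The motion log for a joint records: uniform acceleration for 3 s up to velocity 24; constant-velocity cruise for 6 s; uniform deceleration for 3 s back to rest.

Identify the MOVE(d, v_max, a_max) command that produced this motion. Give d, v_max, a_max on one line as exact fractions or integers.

d=216 v_max=24 a_max=8

a_max = 24/3 = 8
d_a = ½·24·3 = 36; d_c = 24·6 = 144
d = 2·36 + 144 = 216
t_c = 6 > 0 → v_max = v_peak = 24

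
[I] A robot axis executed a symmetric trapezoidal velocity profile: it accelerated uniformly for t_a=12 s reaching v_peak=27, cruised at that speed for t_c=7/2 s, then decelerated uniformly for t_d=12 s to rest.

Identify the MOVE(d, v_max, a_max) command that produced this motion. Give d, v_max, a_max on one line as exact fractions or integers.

d=837/2 v_max=27 a_max=9/4

a_max = 27/12 = 9/4
d_a = ½·27·12 = 162; d_c = 27·7/2 = 189/2
d = 2·162 + 189/2 = 837/2
t_c = 7/2 > 0 → v_max = v_peak = 27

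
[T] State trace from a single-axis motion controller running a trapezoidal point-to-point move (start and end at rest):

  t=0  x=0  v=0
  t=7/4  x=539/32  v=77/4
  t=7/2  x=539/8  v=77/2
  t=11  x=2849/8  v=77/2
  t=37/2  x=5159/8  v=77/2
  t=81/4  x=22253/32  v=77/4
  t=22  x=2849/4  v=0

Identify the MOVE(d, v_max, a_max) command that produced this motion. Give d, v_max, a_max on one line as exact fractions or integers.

final state: t=22, x=2849/4, v=0 → d = 2849/4
a_max = (77/4−0)/(7/4−0) = 11
max v = 77/2 over t∈[7/2,37/2] → v_max = 77/2
check: 77/2·(7/2+15) = 2849/4 ✓

d=2849/4 v_max=77/2 a_max=11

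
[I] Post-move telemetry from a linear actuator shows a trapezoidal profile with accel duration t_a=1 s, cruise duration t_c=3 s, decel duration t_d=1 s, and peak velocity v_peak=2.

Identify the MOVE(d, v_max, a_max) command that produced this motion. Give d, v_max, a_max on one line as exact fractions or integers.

d=8 v_max=2 a_max=2

a_max = 2/1 = 2
d_a = ½·2·1 = 1; d_c = 2·3 = 6
d = 2·1 + 6 = 8
t_c = 3 > 0 ⇒ limit active, v_max = 2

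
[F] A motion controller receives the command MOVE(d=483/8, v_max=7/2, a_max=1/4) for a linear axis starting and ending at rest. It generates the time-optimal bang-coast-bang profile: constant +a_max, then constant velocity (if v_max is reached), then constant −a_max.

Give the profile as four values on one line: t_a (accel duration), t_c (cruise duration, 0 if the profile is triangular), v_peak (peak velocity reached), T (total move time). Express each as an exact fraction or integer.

t_a=14 t_c=13/4 v_peak=7/2 T=125/4

(v_max)²/a_max = (7/2)²/(1/4) = 49
483/8 ≥ 49 → trapezoidal
t_a = (7/2)/(1/4) = 14; v_peak = 7/2
d_cruise = 483/8 − 49 = 91/8; t_c = (91/8)/(7/2) = 13/4
T = 2·14 + 13/4 = 125/4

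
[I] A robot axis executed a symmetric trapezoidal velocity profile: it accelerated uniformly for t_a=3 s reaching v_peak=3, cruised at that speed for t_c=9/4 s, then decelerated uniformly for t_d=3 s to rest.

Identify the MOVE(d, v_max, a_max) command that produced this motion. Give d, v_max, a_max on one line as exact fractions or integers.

d=63/4 v_max=3 a_max=1

a_max = 3/3 = 1
d_a = ½·3·3 = 9/2; d_c = 3·9/4 = 27/4
d = 2·9/2 + 27/4 = 63/4
t_c = 9/4 > 0 → v_max = v_peak = 3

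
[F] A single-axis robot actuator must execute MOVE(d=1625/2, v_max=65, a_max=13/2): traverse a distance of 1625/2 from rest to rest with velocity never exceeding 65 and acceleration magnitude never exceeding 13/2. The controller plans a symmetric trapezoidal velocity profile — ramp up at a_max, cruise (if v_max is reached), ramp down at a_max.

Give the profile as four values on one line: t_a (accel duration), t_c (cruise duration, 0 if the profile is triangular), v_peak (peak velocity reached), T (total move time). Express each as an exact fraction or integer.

(v_max)²/a_max = 65²/(13/2) = 650
1625/2 ≥ 650 → trapezoidal
t_a = 65/(13/2) = 10; v_peak = 65
d_cruise = 1625/2 − 650 = 325/2; t_c = (325/2)/65 = 5/2
T = 2·10 + 5/2 = 45/2

t_a=10 t_c=5/2 v_peak=65 T=45/2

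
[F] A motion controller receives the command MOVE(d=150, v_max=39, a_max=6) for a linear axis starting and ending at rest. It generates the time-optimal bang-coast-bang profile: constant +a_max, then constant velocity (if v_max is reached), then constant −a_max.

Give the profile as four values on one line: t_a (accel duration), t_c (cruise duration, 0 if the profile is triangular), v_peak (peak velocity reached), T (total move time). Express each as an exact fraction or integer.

(v_max)²/a_max = 39²/6 = 507/2
150 < 507/2 ⇒ no cruise
v_peak = √(150·6) = √900 = 30
t_a = 30/6 = 5; t_c = 0
T = 2·5 = 10

t_a=5 t_c=0 v_peak=30 T=10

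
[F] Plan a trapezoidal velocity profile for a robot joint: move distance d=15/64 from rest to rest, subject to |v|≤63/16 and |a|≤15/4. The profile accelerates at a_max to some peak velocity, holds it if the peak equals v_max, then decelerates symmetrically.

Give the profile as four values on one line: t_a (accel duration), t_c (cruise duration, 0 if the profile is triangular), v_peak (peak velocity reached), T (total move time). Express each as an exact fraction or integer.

t_a=1/4 t_c=0 v_peak=15/16 T=1/2

v_max²/a_max = (63/16)²/(15/4) = 1323/320
15/64 < 1323/320 so t_c = 0
v_peak = √(15/64·15/4) = √(225/256) = 15/16
t_a = (15/16)/(15/4) = 1/4; t_c = 0
T = 2·1/4 = 1/2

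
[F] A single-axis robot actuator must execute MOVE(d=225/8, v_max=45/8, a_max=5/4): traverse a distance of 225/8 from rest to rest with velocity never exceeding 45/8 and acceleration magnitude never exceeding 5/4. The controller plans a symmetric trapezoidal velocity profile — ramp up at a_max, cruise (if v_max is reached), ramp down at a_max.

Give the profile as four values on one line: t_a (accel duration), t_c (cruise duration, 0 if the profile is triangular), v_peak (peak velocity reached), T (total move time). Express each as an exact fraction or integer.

t_a=9/2 t_c=1/2 v_peak=45/8 T=19/2

v_max²/a_max = (45/8)²/(5/4) = 405/16
225/8 ≥ 405/16 so v_max reached
t_a = (45/8)/(5/4) = 9/2; v_peak = 45/8
d_cruise = 225/8 − 405/16 = 45/16; t_c = (45/16)/(45/8) = 1/2
T = 2·9/2 + 1/2 = 19/2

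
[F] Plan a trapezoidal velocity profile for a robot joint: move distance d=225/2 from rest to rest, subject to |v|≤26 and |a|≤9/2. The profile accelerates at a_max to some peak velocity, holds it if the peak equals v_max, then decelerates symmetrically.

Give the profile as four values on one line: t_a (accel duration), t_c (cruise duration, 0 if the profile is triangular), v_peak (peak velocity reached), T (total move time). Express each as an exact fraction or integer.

t_a=5 t_c=0 v_peak=45/2 T=10

v_max²/a_max = 26²/(9/2) = 1352/9
225/2 < 1352/9 → triangular
v_peak = √(225/2·9/2) = √(2025/4) = 45/2
t_a = (45/2)/(9/2) = 5; t_c = 0
T = 2·5 = 10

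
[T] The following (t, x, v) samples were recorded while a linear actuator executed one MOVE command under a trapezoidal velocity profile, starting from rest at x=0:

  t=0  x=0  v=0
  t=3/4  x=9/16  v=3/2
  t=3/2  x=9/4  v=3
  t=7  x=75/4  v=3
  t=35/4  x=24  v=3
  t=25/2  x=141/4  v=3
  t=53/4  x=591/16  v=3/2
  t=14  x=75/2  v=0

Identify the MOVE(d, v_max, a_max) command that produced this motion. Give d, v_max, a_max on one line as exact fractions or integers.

final state: t=14, x=75/2, v=0 → d = 75/2
a_max = (3/2−0)/(3/4−0) = 2
max v = 3 over t∈[3/2,25/2] → v_max = 3
check: 3·(3/2+11) = 75/2 ✓

d=75/2 v_max=3 a_max=2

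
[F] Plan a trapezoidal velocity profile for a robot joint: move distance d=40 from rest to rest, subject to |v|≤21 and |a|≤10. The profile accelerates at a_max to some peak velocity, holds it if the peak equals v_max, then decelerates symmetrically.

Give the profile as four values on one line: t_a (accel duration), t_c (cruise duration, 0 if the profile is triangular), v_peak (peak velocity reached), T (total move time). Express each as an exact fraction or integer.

t_a=2 t_c=0 v_peak=20 T=4

vₘ²/aₘ = 21²/10 = 441/10
40 < 441/10 → triangular
v_peak = √(40·10) = √400 = 20
t_a = 20/10 = 2; t_c = 0
T = 2·2 = 4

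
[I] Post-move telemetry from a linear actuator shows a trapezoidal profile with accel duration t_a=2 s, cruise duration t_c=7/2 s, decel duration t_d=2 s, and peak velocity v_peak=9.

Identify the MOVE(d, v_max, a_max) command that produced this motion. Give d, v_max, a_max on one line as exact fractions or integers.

a_max = 9/2
d_a = ½·9·2 = 9; d_c = 9·7/2 = 63/2
d = 2·9 + 63/2 = 99/2
t_c = 7/2 > 0 so v_max = 9

d=99/2 v_max=9 a_max=9/2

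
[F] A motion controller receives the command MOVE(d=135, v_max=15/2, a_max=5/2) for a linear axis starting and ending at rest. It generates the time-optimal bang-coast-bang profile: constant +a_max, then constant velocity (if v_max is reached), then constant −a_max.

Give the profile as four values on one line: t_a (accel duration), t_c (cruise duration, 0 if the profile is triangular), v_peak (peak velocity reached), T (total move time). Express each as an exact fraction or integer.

(v_max)²/a_max = (15/2)²/(5/2) = 45/2
135 ≥ 45/2 so v_max reached
t_a = (15/2)/(5/2) = 3; v_peak = 15/2
d_cruise = 135 − 45/2 = 225/2; t_c = (225/2)/(15/2) = 15
T = 2·3 + 15 = 21

t_a=3 t_c=15 v_peak=15/2 T=21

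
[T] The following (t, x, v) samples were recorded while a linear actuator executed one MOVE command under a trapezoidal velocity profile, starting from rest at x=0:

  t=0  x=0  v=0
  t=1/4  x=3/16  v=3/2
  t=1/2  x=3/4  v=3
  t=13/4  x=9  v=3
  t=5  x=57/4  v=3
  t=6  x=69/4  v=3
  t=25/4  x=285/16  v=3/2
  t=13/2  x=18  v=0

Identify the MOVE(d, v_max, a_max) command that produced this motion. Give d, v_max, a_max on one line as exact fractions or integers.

final state: t=13/2, x=18, v=0 → d = 18
a_max = (3/2−0)/(1/4−0) = 6
max v = 3 over t∈[1/2,6] → v_max = 3
check: 3·(1/2+11/2) = 18 ✓

d=18 v_max=3 a_max=6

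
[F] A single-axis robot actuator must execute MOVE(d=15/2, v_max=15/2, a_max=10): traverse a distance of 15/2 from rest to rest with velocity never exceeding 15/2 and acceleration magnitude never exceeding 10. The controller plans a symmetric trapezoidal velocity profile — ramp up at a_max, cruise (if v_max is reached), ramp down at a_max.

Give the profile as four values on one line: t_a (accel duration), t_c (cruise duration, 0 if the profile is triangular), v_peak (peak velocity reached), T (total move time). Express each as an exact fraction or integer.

t_a=3/4 t_c=1/4 v_peak=15/2 T=7/4

vₘ²/aₘ = (15/2)²/10 = 45/8
15/2 ≥ 45/8 ⇒ cruise phase
t_a = (15/2)/10 = 3/4; v_peak = 15/2
d_cruise = 15/2 − 45/8 = 15/8; t_c = (15/8)/(15/2) = 1/4
T = 2·3/4 + 1/4 = 7/4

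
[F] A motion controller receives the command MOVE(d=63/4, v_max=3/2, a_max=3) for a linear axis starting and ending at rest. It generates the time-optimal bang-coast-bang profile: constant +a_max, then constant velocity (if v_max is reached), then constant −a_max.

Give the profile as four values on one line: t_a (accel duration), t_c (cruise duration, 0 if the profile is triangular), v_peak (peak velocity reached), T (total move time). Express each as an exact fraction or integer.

t_a=1/2 t_c=10 v_peak=3/2 T=11

v_max²/a_max = (3/2)²/3 = 3/4
63/4 ≥ 3/4 so v_max reached
t_a = (3/2)/3 = 1/2; v_peak = 3/2
d_cruise = 63/4 − 3/4 = 15; t_c = 15/(3/2) = 10
T = 2·1/2 + 10 = 11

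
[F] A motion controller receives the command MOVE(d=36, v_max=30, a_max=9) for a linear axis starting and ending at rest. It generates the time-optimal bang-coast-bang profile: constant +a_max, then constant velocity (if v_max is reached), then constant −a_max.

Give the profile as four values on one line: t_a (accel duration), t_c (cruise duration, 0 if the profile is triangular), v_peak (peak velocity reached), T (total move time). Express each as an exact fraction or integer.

v_max²/a_max = 30²/9 = 100
36 < 100 ⇒ no cruise
v_peak = √(36·9) = √324 = 18
t_a = 18/9 = 2; t_c = 0
T = 2·2 = 4

t_a=2 t_c=0 v_peak=18 T=4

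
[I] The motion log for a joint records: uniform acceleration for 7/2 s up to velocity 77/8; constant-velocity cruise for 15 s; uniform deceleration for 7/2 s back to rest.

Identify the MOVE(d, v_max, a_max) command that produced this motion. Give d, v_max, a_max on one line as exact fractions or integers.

d=2849/16 v_max=77/8 a_max=11/4

a_max = (77/8)/(7/2) = 11/4
d_a = ½·77/8·7/2 = 539/32; d_c = 77/8·15 = 1155/8
d = 2·539/32 + 1155/8 = 2849/16
t_c = 15 > 0 so v_max = 77/8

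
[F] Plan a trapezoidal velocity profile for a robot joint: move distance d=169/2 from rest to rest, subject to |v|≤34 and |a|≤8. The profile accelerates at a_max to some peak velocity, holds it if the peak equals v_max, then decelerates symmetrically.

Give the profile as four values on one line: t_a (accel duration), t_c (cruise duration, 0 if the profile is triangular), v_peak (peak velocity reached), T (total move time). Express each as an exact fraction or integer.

t_a=13/4 t_c=0 v_peak=26 T=13/2

vₘ²/aₘ = 34²/8 = 289/2
169/2 < 289/2 → triangular
v_peak = √(169/2·8) = √676 = 26
t_a = 26/8 = 13/4; t_c = 0
T = 2·13/4 = 13/2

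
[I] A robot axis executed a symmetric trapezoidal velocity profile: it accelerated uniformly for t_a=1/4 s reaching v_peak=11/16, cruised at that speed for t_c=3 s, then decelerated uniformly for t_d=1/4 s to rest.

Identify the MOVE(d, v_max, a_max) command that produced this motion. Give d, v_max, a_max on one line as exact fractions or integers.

a_max = (11/16)/(1/4) = 11/4
d_a = ½·11/16·1/4 = 11/128; d_c = 11/16·3 = 33/16
d = 2·11/128 + 33/16 = 143/64
t_c = 3 > 0 so v_max = 11/16

d=143/64 v_max=11/16 a_max=11/4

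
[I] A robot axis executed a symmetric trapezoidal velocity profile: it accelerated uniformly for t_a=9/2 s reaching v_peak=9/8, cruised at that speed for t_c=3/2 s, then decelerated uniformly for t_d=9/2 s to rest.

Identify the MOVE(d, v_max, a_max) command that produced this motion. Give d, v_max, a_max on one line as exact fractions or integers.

a_max = (9/8)/(9/2) = 1/4
d_a = ½·9/8·9/2 = 81/32; d_c = 9/8·3/2 = 27/16
d = 2·81/32 + 27/16 = 27/4
t_c = 3/2 > 0 ⇒ limit active, v_max = 9/8

d=27/4 v_max=9/8 a_max=1/4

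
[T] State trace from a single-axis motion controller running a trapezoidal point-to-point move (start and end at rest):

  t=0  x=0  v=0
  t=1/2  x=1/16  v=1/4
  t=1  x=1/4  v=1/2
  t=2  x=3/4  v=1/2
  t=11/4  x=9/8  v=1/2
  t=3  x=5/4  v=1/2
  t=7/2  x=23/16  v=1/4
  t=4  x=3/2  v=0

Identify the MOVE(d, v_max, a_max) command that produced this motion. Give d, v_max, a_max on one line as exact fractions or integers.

final state: t=4, x=3/2, v=0 → d = 3/2
a_max = (1/4−0)/(1/2−0) = 1/2
max v = 1/2 over t∈[1,3] → v_max = 1/2
check: 1/2·(1+2) = 3/2 ✓

d=3/2 v_max=1/2 a_max=1/2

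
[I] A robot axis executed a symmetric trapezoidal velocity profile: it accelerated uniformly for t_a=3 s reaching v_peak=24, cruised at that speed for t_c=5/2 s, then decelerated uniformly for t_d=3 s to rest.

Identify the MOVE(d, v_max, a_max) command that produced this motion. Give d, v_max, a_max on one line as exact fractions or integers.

d=132 v_max=24 a_max=8

a_max = 24/3 = 8
d_a = ½·24·3 = 36; d_c = 24·5/2 = 60
d = 2·36 + 60 = 132
t_c = 5/2 > 0 so v_max = 24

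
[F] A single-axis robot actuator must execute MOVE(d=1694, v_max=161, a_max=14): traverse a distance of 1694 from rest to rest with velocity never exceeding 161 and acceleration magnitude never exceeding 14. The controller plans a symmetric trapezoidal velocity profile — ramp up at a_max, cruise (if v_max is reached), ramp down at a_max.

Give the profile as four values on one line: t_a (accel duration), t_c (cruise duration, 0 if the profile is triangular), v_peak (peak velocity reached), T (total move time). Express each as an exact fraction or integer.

t_a=11 t_c=0 v_peak=154 T=22

v_max²/a_max = 161²/14 = 3703/2
1694 < 3703/2 ⇒ no cruise
v_peak = √(1694·14) = √23716 = 154
t_a = 154/14 = 11; t_c = 0
T = 2·11 = 22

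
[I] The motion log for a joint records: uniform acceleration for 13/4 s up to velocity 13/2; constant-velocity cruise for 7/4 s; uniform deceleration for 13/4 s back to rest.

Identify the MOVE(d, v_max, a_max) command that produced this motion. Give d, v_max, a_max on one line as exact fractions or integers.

d=65/2 v_max=13/2 a_max=2

a_max = (13/2)/(13/4) = 2
d_a = ½·13/2·13/4 = 169/16; d_c = 13/2·7/4 = 91/8
d = 2·169/16 + 91/8 = 65/2
t_c = 7/4 > 0 ⇒ limit active, v_max = 13/2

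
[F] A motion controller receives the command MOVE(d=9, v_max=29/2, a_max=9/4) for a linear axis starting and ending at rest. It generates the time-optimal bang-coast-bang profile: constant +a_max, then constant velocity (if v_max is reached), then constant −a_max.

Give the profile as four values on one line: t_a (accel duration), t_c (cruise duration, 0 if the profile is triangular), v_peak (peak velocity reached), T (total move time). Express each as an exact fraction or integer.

v_max²/a_max = (29/2)²/(9/4) = 841/9
9 < 841/9 so t_c = 0
v_peak = √(9·9/4) = √(81/4) = 9/2
t_a = (9/2)/(9/4) = 2; t_c = 0
T = 2·2 = 4

t_a=2 t_c=0 v_peak=9/2 T=4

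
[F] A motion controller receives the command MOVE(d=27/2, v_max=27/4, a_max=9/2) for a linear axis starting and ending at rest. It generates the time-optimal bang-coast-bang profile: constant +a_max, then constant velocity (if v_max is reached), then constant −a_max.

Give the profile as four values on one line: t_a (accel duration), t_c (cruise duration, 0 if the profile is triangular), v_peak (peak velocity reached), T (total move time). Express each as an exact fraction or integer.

vₘ²/aₘ = (27/4)²/(9/2) = 81/8
27/2 ≥ 81/8 ⇒ cruise phase
t_a = (27/4)/(9/2) = 3/2; v_peak = 27/4
d_cruise = 27/2 − 81/8 = 27/8; t_c = (27/8)/(27/4) = 1/2
T = 2·3/2 + 1/2 = 7/2

t_a=3/2 t_c=1/2 v_peak=27/4 T=7/2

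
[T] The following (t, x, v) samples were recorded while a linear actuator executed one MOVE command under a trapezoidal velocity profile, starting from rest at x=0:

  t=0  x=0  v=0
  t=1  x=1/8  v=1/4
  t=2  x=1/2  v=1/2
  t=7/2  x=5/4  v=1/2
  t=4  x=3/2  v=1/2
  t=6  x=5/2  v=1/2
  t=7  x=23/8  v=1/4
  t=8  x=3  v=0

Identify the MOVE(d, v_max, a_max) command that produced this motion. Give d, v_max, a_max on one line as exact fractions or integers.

d=3 v_max=1/2 a_max=1/4

final state: t=8, x=3, v=0 → d = 3
a_max = (1/4−0)/(1−0) = 1/4
max v = 1/2 over t∈[2,6] → v_max = 1/2
check: 1/2·(2+4) = 3 ✓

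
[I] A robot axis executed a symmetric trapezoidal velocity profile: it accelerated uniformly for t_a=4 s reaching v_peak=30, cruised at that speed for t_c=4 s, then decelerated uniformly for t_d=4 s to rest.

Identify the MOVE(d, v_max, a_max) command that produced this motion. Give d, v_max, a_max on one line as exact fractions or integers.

a_max = 30/4 = 15/2
d_a = ½·30·4 = 60; d_c = 30·4 = 120
d = 2·60 + 120 = 240
t_c = 4 > 0 → v_max = v_peak = 30

d=240 v_max=30 a_max=15/2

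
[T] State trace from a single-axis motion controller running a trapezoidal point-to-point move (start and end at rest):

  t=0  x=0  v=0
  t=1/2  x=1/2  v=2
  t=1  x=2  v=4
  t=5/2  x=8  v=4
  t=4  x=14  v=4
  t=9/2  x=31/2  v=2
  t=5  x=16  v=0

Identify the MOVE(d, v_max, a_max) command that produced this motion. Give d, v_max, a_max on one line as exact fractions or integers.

final state: t=5, x=16, v=0 → d = 16
a_max = (2−0)/(1/2−0) = 4
max v = 4 over t∈[1,4] → v_max = 4
check: 4·(1+3) = 16 ✓

d=16 v_max=4 a_max=4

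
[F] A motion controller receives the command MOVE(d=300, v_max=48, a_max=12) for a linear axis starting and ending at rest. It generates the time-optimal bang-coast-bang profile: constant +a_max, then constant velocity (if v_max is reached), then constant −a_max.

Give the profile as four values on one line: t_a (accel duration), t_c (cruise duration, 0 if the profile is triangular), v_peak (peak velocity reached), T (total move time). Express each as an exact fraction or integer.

(v_max)²/a_max = 48²/12 = 192
300 ≥ 192 ⇒ cruise phase
t_a = 48/12 = 4; v_peak = 48
d_cruise = 300 − 192 = 108; t_c = 108/48 = 9/4
T = 2·4 + 9/4 = 41/4

t_a=4 t_c=9/4 v_peak=48 T=41/4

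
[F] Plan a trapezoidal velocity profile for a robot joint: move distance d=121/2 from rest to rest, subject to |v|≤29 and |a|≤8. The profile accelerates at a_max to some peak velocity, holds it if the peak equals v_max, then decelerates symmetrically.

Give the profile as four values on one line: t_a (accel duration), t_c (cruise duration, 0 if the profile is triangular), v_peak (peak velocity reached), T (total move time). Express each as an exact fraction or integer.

(v_max)²/a_max = 29²/8 = 841/8
121/2 < 841/8 ⇒ no cruise
v_peak = √(121/2·8) = √484 = 22
t_a = 22/8 = 11/4; t_c = 0
T = 2·11/4 = 11/2

t_a=11/4 t_c=0 v_peak=22 T=11/2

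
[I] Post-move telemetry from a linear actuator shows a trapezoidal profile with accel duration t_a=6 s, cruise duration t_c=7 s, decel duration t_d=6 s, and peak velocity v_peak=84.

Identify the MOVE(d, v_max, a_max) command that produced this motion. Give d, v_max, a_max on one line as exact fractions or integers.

d=1092 v_max=84 a_max=14

a_max = 84/6 = 14
d_a = ½·84·6 = 252; d_c = 84·7 = 588
d = 2·252 + 588 = 1092
t_c = 7 > 0 so v_max = 84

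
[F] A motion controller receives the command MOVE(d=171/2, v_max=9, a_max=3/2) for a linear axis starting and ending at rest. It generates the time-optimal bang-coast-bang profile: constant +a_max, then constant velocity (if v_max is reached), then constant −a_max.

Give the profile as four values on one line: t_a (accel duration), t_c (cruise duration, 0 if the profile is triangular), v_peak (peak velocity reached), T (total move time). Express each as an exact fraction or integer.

v_max²/a_max = 9²/(3/2) = 54
171/2 ≥ 54 ⇒ cruise phase
t_a = 9/(3/2) = 6; v_peak = 9
d_cruise = 171/2 − 54 = 63/2; t_c = (63/2)/9 = 7/2
T = 2·6 + 7/2 = 31/2

t_a=6 t_c=7/2 v_peak=9 T=31/2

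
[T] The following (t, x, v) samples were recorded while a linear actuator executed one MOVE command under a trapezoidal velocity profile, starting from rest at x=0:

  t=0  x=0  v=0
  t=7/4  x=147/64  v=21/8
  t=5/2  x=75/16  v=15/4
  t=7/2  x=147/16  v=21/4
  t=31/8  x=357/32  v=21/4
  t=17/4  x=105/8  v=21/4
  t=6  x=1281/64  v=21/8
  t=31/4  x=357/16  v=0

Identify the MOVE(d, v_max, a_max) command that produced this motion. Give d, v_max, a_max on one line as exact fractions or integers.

final state: t=31/4, x=357/16, v=0 → d = 357/16
a_max = (21/8−0)/(7/4−0) = 3/2
max v = 21/4 over t∈[7/2,17/4] → v_max = 21/4
check: 21/4·(7/2+3/4) = 357/16 ✓

d=357/16 v_max=21/4 a_max=3/2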